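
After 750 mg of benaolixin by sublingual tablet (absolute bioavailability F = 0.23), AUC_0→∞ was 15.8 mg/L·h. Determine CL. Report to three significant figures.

CL = F × Dose / AUC_0→∞
   = 0.23 × 750 / 15.8 = 10.9177 L/h

CL = 10.9 L/h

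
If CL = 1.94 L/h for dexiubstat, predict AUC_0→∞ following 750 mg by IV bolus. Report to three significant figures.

AUC_0→∞ = Dose_iv / CL
        = 750 / 1.94 = 386.598 mg/L·h

AUC = 387 mg/L·h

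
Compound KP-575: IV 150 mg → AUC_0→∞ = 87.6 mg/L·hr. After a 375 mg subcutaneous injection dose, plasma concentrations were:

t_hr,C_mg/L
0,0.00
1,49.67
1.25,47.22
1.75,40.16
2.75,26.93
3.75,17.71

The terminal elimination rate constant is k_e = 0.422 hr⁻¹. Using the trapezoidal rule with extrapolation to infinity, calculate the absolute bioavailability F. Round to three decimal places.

Trapezoidal AUC_0→3.75 (subcutaneous injection):
  [0→1]: (0.00+49.67)/2 × 1 = 24.835
  [1→1.25]: (49.67+47.22)/2 × 0.25 = 12.11125
  [1.25→1.75]: (47.22+40.16)/2 × 0.5 = 21.845
  [1.75→2.75]: (40.16+26.93)/2 × 1 = 33.545
  [2.75→3.75]: (26.93+17.71)/2 × 1 = 22.32
  Sum = 114.65625 mg/L·hr
Tail: C_last/k_e = 17.71/0.422 = 41.967
AUC_0→∞ (subcutaneous injection) = 114.65625 + 41.967 = 156.62325 mg/L·hr
F = (AUC_ev/D_ev)/(AUC_iv/D_iv) = (156.62325/375)/(87.6/150) = 0.417662/0.584 = 0.7152

F = 0.715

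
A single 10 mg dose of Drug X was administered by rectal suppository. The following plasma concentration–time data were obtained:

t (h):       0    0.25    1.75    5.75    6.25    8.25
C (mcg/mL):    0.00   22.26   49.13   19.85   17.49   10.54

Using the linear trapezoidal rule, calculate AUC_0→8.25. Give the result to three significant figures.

AUC = 232 mcg/mL·h

Trapezoidal AUC_0→8.25:
  [0→0.25]: (0.00+22.26)/2 × 0.25 = 2.7825
  [0.25→1.75]: (22.26+49.13)/2 × 1.5 = 53.5425
  [1.75→5.75]: (49.13+19.85)/2 × 4 = 137.96
  [5.75→6.25]: (19.85+17.49)/2 × 0.5 = 9.335
  [6.25→8.25]: (17.49+10.54)/2 × 2 = 28.03
  Sum = 231.65 mcg/mL·h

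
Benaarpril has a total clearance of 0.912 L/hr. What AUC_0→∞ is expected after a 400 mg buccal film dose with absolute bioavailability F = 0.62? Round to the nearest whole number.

AUC = 272 mg/L·hr

AUC_0→∞ = F × Dose / CL
        = 0.62 × 400 / 0.912 = 271.93 mg/L·hr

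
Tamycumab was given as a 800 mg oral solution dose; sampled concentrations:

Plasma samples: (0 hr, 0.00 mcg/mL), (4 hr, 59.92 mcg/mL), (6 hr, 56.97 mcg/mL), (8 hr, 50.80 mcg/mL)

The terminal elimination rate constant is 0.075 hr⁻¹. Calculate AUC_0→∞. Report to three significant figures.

AUC = 1020 mcg/mL·hr

Trapezoidal AUC_0→8:
  [0→4]: (0.00+59.92)/2 × 4 = 119.84
  [4→6]: (59.92+56.97)/2 × 2 = 116.89
  [6→8]: (56.97+50.80)/2 × 2 = 107.77
  Sum = 344.5 mcg/mL·hr
Extrapolated tail: C_last / k_e = 50.80 / 0.075 = 677.333
AUC_0→∞ = 344.5 + 677.333 = 1021.833 mcg/mL·hr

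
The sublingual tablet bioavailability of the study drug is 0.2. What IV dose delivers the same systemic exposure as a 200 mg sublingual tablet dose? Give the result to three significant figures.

D_iv = 40.0 mg

Systemic exposure from an extravascular dose = F × D_ev, so the equivalent IV dose is F × D_ev.
D_iv = F × D_ev = 0.2 × 200 = 40 mg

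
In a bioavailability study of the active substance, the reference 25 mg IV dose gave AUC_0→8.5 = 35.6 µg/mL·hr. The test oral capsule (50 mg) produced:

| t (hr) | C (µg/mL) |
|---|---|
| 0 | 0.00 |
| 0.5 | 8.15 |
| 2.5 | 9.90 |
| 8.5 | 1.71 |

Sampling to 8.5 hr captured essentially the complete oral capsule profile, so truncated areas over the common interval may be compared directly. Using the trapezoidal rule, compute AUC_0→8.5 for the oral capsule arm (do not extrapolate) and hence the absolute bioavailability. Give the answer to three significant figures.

F = 0.771

Trapezoidal AUC_0→8.5 (oral capsule):
  [0→0.5]: (0.00+8.15)/2 × 0.5 = 2.0375
  [0.5→2.5]: (8.15+9.90)/2 × 2 = 18.05
  [2.5→8.5]: (9.90+1.71)/2 × 6 = 34.83
  Sum = 54.9175 µg/mL·hr
F = (AUC_ev/D_ev)/(AUC_iv/D_iv) = (54.9175/50)/(35.6/25) = 1.09835/1.424 = 0.7713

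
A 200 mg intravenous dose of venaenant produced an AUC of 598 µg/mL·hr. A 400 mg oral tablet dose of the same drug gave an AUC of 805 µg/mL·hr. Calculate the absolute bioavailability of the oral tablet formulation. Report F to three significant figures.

F = (AUC_ev / D_ev) / (AUC_iv / D_iv)
  = (805/400) / (598/200)
  = 2.0125 / 2.99 = 0.6731

F = 0.673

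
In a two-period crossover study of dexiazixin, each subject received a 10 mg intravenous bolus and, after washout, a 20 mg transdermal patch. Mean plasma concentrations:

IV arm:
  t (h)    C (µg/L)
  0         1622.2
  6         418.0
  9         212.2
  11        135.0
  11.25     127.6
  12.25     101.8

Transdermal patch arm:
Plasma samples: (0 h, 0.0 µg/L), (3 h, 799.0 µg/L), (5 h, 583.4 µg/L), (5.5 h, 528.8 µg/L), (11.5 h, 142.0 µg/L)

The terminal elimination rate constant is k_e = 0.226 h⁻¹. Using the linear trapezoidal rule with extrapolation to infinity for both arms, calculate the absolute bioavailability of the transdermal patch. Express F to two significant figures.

F = 0.34

Trapezoidal AUC_0→12.25 (IV):
  [0→6]: (1622.2+418.0)/2 × 6 = 6120.6
  [6→9]: (418.0+212.2)/2 × 3 = 945.3
  [9→11]: (212.2+135.0)/2 × 2 = 347.2
  [11→11.25]: (135.0+127.6)/2 × 0.25 = 32.825
  [11.25→12.25]: (127.6+101.8)/2 × 1 = 114.7
  Sum = 7560.625 µg/L·h
IV tail: 101.8/0.226 = 450.442; AUC_iv,0→∞ = 7560.625 + 450.442 = 8011.067 µg/L·h
Trapezoidal AUC_0→11.5 (transdermal patch):
  [0→3]: (0.0+799.0)/2 × 3 = 1198.5
  [3→5]: (799.0+583.4)/2 × 2 = 1382.4
  [5→5.5]: (583.4+528.8)/2 × 0.5 = 278.05
  [5.5→11.5]: (528.8+142.0)/2 × 6 = 2012.4
  Sum = 4871.35 µg/L·h
transdermal patch tail: 142.0/0.226 = 628.319; AUC_ev,0→∞ = 4871.35 + 628.319 = 5499.669 µg/L·h
F = (AUC_ev/D_ev)/(AUC_iv/D_iv) = (5499.669/20)/(8011.067/10) = 274.98345/801.1067 = 0.3433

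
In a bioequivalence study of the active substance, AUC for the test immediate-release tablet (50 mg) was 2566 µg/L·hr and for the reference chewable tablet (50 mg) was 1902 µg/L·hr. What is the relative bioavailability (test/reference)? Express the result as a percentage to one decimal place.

F_rel = 134.9%

F_rel = (AUC_test/D_test) / (AUC_ref/D_ref)
      = (2566/50) / (1902/50)
      = 51.32 / 38.04 = 1.3491 = 134.91%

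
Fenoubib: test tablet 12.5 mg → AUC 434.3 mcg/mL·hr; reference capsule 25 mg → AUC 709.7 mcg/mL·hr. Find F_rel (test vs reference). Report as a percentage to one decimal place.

F_rel = 122.4%

F_rel = (AUC_test/D_test) / (AUC_ref/D_ref)
      = (434.3/12.5) / (709.7/25)
      = 34.744 / 28.388 = 1.2239 = 122.39%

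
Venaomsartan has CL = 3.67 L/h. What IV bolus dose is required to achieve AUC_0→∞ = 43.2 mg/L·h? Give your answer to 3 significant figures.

Dose_iv = CL × AUC_0→∞
     = 3.67 × 43.2 = 158.544 mg

Dose = 159 mg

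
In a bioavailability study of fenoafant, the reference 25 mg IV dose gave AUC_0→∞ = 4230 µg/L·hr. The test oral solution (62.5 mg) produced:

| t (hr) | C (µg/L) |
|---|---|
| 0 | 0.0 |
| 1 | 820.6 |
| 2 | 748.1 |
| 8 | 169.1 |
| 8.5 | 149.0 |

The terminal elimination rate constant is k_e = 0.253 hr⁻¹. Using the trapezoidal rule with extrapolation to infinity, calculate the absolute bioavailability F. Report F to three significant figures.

F = 0.436

Trapezoidal AUC_0→8.5 (oral solution):
  [0→1]: (0.0+820.6)/2 × 1 = 410.3
  [1→2]: (820.6+748.1)/2 × 1 = 784.35
  [2→8]: (748.1+169.1)/2 × 6 = 2751.6
  [8→8.5]: (169.1+149.0)/2 × 0.5 = 79.525
  Sum = 4025.775 µg/L·hr
Tail: C_last/k_e = 149.0/0.253 = 588.933
AUC_0→∞ (oral solution) = 4025.775 + 588.933 = 4614.708 µg/L·hr
F = (AUC_ev/D_ev)/(AUC_iv/D_iv) = (4614.708/62.5)/(4230/25) = 73.835328/169.2 = 0.4364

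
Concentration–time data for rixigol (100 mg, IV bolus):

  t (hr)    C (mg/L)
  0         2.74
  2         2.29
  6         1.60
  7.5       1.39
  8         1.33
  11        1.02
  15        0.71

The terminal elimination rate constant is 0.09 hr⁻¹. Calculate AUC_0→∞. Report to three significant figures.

Trapezoidal AUC_0→15:
  [0→2]: (2.74+2.29)/2 × 2 = 5.03
  [2→6]: (2.29+1.60)/2 × 4 = 7.78
  [6→7.5]: (1.60+1.39)/2 × 1.5 = 2.2425
  [7.5→8]: (1.39+1.33)/2 × 0.5 = 0.68
  [8→11]: (1.33+1.02)/2 × 3 = 3.525
  [11→15]: (1.02+0.71)/2 × 4 = 3.46
  Sum = 22.7175 mg/L·hr
Extrapolated tail: C_last / k_e = 0.71 / 0.09 = 7.889
AUC_0→∞ = 22.7175 + 7.889 = 30.6065 mg/L·hr

AUC = 30.6 mg/L·hr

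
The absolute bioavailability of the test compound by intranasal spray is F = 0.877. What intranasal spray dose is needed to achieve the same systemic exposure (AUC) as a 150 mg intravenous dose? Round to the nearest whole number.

For equal systemic exposure: F × D_ev = D_iv
D_ev = D_iv / F = 150 / 0.877 = 171.038 mg

D_intranasal = 171 mg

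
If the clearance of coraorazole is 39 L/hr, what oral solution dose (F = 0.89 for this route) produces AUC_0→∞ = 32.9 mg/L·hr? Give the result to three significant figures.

Dose = CL × AUC_0→∞ / F
     = 39 × 32.9 / 0.89 = 1441.69 mg

Dose = 1440 mg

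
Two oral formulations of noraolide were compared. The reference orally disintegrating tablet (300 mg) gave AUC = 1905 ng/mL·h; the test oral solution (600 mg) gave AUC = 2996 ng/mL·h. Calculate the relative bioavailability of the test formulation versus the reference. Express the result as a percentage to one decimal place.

F_rel = 78.6%

F_rel = (AUC_test/D_test) / (AUC_ref/D_ref)
      = (2996/600) / (1905/300)
      = 4.99333 / 6.35 = 0.7864 = 78.64%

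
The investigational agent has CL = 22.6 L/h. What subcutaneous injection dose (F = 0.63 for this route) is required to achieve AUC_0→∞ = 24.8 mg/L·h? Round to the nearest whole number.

Dose = 890 mg

Dose = CL × AUC_0→∞ / F
     = 22.6 × 24.8 / 0.63 = 889.651 mg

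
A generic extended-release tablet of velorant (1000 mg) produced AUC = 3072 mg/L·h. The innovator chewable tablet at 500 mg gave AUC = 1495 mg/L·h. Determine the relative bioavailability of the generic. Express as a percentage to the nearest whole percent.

F_rel = (AUC_test/D_test) / (AUC_ref/D_ref)
      = (3072/1000) / (1495/500)
      = 3.072 / 2.99 = 1.0274 = 102.74%

F_rel = 103%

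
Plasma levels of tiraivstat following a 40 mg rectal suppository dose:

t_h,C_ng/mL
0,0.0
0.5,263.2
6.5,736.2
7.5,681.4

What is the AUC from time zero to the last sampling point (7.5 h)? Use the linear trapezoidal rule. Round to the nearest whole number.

AUC = 3773 ng/mL·h

Trapezoidal AUC_0→7.5:
  [0→0.5]: (0.0+263.2)/2 × 0.5 = 65.8
  [0.5→6.5]: (263.2+736.2)/2 × 6 = 2998.2
  [6.5→7.5]: (736.2+681.4)/2 × 1 = 708.8
  Sum = 3772.8 ng/mL·h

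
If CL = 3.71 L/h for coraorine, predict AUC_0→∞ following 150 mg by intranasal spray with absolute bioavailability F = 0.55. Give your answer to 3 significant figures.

AUC = 22.2 mg/L·h

AUC_0→∞ = F × Dose / CL
        = 0.55 × 150 / 3.71 = 22.2372 mg/L·h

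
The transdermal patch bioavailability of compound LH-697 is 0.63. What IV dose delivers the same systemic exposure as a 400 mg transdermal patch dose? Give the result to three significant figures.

Systemic exposure from an extravascular dose = F × D_ev, so the equivalent IV dose is F × D_ev.
D_iv = F × D_ev = 0.63 × 400 = 252 mg

D_iv = 252 mg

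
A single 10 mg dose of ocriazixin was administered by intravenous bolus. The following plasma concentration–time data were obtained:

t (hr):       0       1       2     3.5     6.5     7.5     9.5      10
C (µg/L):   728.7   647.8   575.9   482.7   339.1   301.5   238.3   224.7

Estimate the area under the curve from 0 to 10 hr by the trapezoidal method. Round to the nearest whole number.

AUC = 4303 µg/L·hr

Trapezoidal AUC_0→10:
  [0→1]: (728.7+647.8)/2 × 1 = 688.25
  [1→2]: (647.8+575.9)/2 × 1 = 611.85
  [2→3.5]: (575.9+482.7)/2 × 1.5 = 793.95
  [3.5→6.5]: (482.7+339.1)/2 × 3 = 1232.7
  [6.5→7.5]: (339.1+301.5)/2 × 1 = 320.3
  [7.5→9.5]: (301.5+238.3)/2 × 2 = 539.8
  [9.5→10]: (238.3+224.7)/2 × 0.5 = 115.75
  Sum = 4302.6 µg/L·hr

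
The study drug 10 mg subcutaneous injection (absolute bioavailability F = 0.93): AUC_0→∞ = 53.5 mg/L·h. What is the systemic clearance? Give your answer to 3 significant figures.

CL = F × Dose / AUC_0→∞
   = 0.93 × 10 / 53.5 = 0.173832 L/h

CL = 0.174 L/h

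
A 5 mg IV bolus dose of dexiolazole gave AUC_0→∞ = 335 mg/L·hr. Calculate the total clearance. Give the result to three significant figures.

CL = 0.0149 L/hr

CL = Dose_iv / AUC_0→∞
   = 5 / 335 = 0.0149254 L/hr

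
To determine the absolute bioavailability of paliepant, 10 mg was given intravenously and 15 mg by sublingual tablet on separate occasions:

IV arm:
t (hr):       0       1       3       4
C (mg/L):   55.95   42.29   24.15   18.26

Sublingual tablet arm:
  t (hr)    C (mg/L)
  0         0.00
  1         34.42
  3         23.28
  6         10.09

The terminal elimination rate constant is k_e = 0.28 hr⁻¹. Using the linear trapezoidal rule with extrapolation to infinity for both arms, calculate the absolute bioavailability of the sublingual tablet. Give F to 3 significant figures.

F = 0.531

Trapezoidal AUC_0→4 (IV):
  [0→1]: (55.95+42.29)/2 × 1 = 49.12
  [1→3]: (42.29+24.15)/2 × 2 = 66.44
  [3→4]: (24.15+18.26)/2 × 1 = 21.205
  Sum = 136.765 mg/L·hr
IV tail: 18.26/0.28 = 65.214; AUC_iv,0→∞ = 136.765 + 65.214 = 201.979 mg/L·hr
Trapezoidal AUC_0→6 (sublingual tablet):
  [0→1]: (0.00+34.42)/2 × 1 = 17.21
  [1→3]: (34.42+23.28)/2 × 2 = 57.7
  [3→6]: (23.28+10.09)/2 × 3 = 50.055
  Sum = 124.965 mg/L·hr
sublingual tablet tail: 10.09/0.28 = 36.036; AUC_ev,0→∞ = 124.965 + 36.036 = 161.001 mg/L·hr
F = (AUC_ev/D_ev)/(AUC_iv/D_iv) = (161.001/15)/(201.979/10) = 10.7334/20.1979 = 0.5314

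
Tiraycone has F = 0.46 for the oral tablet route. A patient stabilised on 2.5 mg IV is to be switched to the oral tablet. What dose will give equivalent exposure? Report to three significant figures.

D_oral = 5.43 mg

For equal systemic exposure: F × D_ev = D_iv
D_ev = D_iv / F = 2.5 / 0.46 = 5.43478 mg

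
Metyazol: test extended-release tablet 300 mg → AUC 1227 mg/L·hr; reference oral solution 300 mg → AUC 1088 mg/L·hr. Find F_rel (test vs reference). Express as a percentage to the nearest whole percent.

F_rel = (AUC_test/D_test) / (AUC_ref/D_ref)
      = (1227/300) / (1088/300)
      = 4.09 / 3.62667 = 1.1278 = 112.78%

F_rel = 113%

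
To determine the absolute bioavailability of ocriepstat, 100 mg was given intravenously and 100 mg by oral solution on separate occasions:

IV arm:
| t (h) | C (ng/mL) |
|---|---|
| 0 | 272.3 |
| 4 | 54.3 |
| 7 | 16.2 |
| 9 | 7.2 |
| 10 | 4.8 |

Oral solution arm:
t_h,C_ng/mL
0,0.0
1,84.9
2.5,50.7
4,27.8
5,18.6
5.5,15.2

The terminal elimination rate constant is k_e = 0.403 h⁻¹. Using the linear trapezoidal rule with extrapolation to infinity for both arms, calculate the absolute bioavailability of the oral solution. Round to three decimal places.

Trapezoidal AUC_0→10 (IV):
  [0→4]: (272.3+54.3)/2 × 4 = 653.2
  [4→7]: (54.3+16.2)/2 × 3 = 105.75
  [7→9]: (16.2+7.2)/2 × 2 = 23.4
  [9→10]: (7.2+4.8)/2 × 1 = 6.0
  Sum = 788.35 ng/mL·h
IV tail: 4.8/0.403 = 11.911; AUC_iv,0→∞ = 788.35 + 11.911 = 800.261 ng/mL·h
Trapezoidal AUC_0→5.5 (oral solution):
  [0→1]: (0.0+84.9)/2 × 1 = 42.45
  [1→2.5]: (84.9+50.7)/2 × 1.5 = 101.7
  [2.5→4]: (50.7+27.8)/2 × 1.5 = 58.875
  [4→5]: (27.8+18.6)/2 × 1 = 23.2
  [5→5.5]: (18.6+15.2)/2 × 0.5 = 8.45
  Sum = 234.675 ng/mL·h
oral solution tail: 15.2/0.403 = 37.717; AUC_ev,0→∞ = 234.675 + 37.717 = 272.392 ng/mL·h
F = (AUC_ev/D_ev)/(AUC_iv/D_iv) = (272.392/100)/(800.261/100) = 2.72392/8.00261 = 0.3404

F = 0.340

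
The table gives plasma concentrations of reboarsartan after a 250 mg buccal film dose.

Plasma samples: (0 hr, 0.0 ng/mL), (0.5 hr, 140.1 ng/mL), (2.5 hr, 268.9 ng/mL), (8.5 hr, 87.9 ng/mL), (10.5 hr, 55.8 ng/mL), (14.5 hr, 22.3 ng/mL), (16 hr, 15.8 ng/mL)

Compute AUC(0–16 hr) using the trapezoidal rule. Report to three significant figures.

Trapezoidal AUC_0→16:
  [0→0.5]: (0.0+140.1)/2 × 0.5 = 35.025
  [0.5→2.5]: (140.1+268.9)/2 × 2 = 409.0
  [2.5→8.5]: (268.9+87.9)/2 × 6 = 1070.4
  [8.5→10.5]: (87.9+55.8)/2 × 2 = 143.7
  [10.5→14.5]: (55.8+22.3)/2 × 4 = 156.2
  [14.5→16]: (22.3+15.8)/2 × 1.5 = 28.575
  Sum = 1842.9 ng/mL·hr

AUC = 1840 ng/mL·hr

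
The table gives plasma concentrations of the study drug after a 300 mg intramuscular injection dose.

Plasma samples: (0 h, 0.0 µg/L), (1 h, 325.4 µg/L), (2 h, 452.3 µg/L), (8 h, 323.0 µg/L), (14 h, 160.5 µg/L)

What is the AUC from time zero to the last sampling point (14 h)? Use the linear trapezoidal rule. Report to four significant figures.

Trapezoidal AUC_0→14:
  [0→1]: (0.0+325.4)/2 × 1 = 162.7
  [1→2]: (325.4+452.3)/2 × 1 = 388.85
  [2→8]: (452.3+323.0)/2 × 6 = 2325.9
  [8→14]: (323.0+160.5)/2 × 6 = 1450.5
  Sum = 4327.95 µg/L·h

AUC = 4328 µg/L·h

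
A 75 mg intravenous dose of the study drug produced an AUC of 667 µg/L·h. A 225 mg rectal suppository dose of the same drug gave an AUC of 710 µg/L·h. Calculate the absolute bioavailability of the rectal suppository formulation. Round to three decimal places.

F = 0.355

F = (AUC_ev / D_ev) / (AUC_iv / D_iv)
  = (710/225) / (667/75)
  = 3.15556 / 8.89333 = 0.3548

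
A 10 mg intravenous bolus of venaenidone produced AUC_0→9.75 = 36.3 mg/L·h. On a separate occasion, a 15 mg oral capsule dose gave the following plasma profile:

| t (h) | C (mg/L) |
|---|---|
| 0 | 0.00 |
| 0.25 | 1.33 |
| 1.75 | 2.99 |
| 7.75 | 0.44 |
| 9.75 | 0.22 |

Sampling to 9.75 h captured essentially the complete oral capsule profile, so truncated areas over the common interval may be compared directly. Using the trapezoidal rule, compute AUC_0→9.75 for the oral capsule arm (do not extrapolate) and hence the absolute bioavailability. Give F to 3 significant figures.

F = 0.264

Trapezoidal AUC_0→9.75 (oral capsule):
  [0→0.25]: (0.00+1.33)/2 × 0.25 = 0.16625
  [0.25→1.75]: (1.33+2.99)/2 × 1.5 = 3.24
  [1.75→7.75]: (2.99+0.44)/2 × 6 = 10.29
  [7.75→9.75]: (0.44+0.22)/2 × 2 = 0.66
  Sum = 14.35625 mg/L·h
F = (AUC_ev/D_ev)/(AUC_iv/D_iv) = (14.35625/15)/(36.3/10) = 0.957083/3.63 = 0.2637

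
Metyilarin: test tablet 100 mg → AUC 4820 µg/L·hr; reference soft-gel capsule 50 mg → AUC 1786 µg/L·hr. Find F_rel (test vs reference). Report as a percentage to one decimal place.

F_rel = (AUC_test/D_test) / (AUC_ref/D_ref)
      = (4820/100) / (1786/50)
      = 48.2 / 35.72 = 1.3494 = 134.94%

F_rel = 134.9%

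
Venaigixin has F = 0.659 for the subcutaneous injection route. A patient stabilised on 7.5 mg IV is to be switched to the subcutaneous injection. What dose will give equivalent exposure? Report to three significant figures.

For equal systemic exposure: F × D_ev = D_iv
D_ev = D_iv / F = 7.5 / 0.659 = 11.3809 mg

D_subcutaneous = 11.4 mg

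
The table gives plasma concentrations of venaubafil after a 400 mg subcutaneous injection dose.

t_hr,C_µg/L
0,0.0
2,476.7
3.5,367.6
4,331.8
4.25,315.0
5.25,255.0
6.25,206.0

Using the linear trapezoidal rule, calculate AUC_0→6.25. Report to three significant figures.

Trapezoidal AUC_0→6.25:
  [0→2]: (0.0+476.7)/2 × 2 = 476.7
  [2→3.5]: (476.7+367.6)/2 × 1.5 = 633.225
  [3.5→4]: (367.6+331.8)/2 × 0.5 = 174.85
  [4→4.25]: (331.8+315.0)/2 × 0.25 = 80.85
  [4.25→5.25]: (315.0+255.0)/2 × 1 = 285.0
  [5.25→6.25]: (255.0+206.0)/2 × 1 = 230.5
  Sum = 1881.125 µg/L·hr

AUC = 1880 µg/L·hr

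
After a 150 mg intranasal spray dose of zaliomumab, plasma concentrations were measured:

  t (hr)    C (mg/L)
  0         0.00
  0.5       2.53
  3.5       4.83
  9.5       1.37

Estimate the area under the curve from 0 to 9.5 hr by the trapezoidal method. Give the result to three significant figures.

Trapezoidal AUC_0→9.5:
  [0→0.5]: (0.00+2.53)/2 × 0.5 = 0.6325
  [0.5→3.5]: (2.53+4.83)/2 × 3 = 11.04
  [3.5→9.5]: (4.83+1.37)/2 × 6 = 18.6
  Sum = 30.2725 mg/L·hr

AUC = 30.3 mg/L·hr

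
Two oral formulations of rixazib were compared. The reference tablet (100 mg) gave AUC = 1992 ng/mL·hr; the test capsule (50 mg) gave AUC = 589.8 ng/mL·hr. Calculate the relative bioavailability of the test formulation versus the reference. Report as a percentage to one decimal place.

F_rel = 59.2%

F_rel = (AUC_test/D_test) / (AUC_ref/D_ref)
      = (589.8/50) / (1992/100)
      = 11.796 / 19.92 = 0.5922 = 59.22%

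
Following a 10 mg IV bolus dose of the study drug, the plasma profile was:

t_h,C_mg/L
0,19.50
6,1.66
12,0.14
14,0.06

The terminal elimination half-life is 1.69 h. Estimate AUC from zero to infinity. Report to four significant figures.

Trapezoidal AUC_0→14:
  [0→6]: (19.50+1.66)/2 × 6 = 63.48
  [6→12]: (1.66+0.14)/2 × 6 = 5.4
  [12→14]: (0.14+0.06)/2 × 2 = 0.2
  Sum = 69.08 mg/L·h
k_e = ln2 / t½ = 0.693147 / 1.69 = 0.4101 h^-1
Extrapolated tail: C_last / k_e = 0.06 / 0.4101 = 0.146
AUC_0→∞ = 69.08 + 0.146 = 69.226 mg/L·h

AUC = 69.23 mg/L·h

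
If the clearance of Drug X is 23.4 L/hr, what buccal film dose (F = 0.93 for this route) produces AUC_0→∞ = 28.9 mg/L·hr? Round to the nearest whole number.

Dose = CL × AUC_0→∞ / F
     = 23.4 × 28.9 / 0.93 = 727.161 mg

Dose = 727 mg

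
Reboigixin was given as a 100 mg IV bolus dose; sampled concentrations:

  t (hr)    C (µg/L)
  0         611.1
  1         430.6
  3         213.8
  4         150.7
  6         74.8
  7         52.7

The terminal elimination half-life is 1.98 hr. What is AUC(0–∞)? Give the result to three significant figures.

Trapezoidal AUC_0→7:
  [0→1]: (611.1+430.6)/2 × 1 = 520.85
  [1→3]: (430.6+213.8)/2 × 2 = 644.4
  [3→4]: (213.8+150.7)/2 × 1 = 182.25
  [4→6]: (150.7+74.8)/2 × 2 = 225.5
  [6→7]: (74.8+52.7)/2 × 1 = 63.75
  Sum = 1636.75 µg/L·hr
k_e = ln2 / t½ = 0.693147 / 1.98 = 0.3501 hr^-1
Extrapolated tail: C_last / k_e = 52.7 / 0.3501 = 150.528
AUC_0→∞ = 1636.75 + 150.528 = 1787.278 µg/L·hr

AUC = 1790 µg/L·hr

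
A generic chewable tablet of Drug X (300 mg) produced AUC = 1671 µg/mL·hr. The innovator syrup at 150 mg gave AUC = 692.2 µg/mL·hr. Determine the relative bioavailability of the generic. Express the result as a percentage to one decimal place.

F_rel = (AUC_test/D_test) / (AUC_ref/D_ref)
      = (1671/300) / (692.2/150)
      = 5.57 / 4.61467 = 1.2070 = 120.70%

F_rel = 120.7%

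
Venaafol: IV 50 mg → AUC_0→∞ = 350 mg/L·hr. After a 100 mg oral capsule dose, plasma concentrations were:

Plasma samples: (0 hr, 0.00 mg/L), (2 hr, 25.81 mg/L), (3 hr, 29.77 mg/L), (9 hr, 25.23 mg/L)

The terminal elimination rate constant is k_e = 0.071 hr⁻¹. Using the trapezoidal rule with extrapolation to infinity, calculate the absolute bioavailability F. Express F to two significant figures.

F = 0.82

Trapezoidal AUC_0→9 (oral capsule):
  [0→2]: (0.00+25.81)/2 × 2 = 25.81
  [2→3]: (25.81+29.77)/2 × 1 = 27.79
  [3→9]: (29.77+25.23)/2 × 6 = 165.0
  Sum = 218.6 mg/L·hr
Tail: C_last/k_e = 25.23/0.071 = 355.352
AUC_0→∞ (oral capsule) = 218.6 + 355.352 = 573.952 mg/L·hr
F = (AUC_ev/D_ev)/(AUC_iv/D_iv) = (573.952/100)/(350/50) = 5.73952/7 = 0.8199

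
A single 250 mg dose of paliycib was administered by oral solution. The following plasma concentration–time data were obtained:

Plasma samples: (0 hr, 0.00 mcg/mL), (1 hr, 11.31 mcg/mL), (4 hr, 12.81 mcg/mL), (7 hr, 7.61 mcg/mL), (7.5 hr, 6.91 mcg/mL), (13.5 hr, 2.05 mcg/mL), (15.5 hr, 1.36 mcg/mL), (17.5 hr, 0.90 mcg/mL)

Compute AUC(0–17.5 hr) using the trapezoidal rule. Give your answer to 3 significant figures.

Trapezoidal AUC_0→17.5:
  [0→1]: (0.00+11.31)/2 × 1 = 5.655
  [1→4]: (11.31+12.81)/2 × 3 = 36.18
  [4→7]: (12.81+7.61)/2 × 3 = 30.63
  [7→7.5]: (7.61+6.91)/2 × 0.5 = 3.63
  [7.5→13.5]: (6.91+2.05)/2 × 6 = 26.88
  [13.5→15.5]: (2.05+1.36)/2 × 2 = 3.41
  [15.5→17.5]: (1.36+0.90)/2 × 2 = 2.26
  Sum = 108.645 mcg/mL·hr

AUC = 109 mcg/mL·hr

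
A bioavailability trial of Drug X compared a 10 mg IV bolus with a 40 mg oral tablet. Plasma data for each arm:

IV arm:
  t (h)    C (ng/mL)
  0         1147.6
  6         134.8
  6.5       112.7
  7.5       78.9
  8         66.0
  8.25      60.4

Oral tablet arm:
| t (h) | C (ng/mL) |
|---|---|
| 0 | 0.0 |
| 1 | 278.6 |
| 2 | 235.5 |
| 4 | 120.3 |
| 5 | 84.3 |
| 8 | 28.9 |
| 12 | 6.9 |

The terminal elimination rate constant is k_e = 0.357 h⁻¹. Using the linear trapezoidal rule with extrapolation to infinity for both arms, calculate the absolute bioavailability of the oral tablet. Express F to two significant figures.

F = 0.066

Trapezoidal AUC_0→8.25 (IV):
  [0→6]: (1147.6+134.8)/2 × 6 = 3847.2
  [6→6.5]: (134.8+112.7)/2 × 0.5 = 61.875
  [6.5→7.5]: (112.7+78.9)/2 × 1 = 95.8
  [7.5→8]: (78.9+66.0)/2 × 0.5 = 36.225
  [8→8.25]: (66.0+60.4)/2 × 0.25 = 15.8
  Sum = 4056.9 ng/mL·h
IV tail: 60.4/0.357 = 169.188; AUC_iv,0→∞ = 4056.9 + 169.188 = 4226.088 ng/mL·h
Trapezoidal AUC_0→12 (oral tablet):
  [0→1]: (0.0+278.6)/2 × 1 = 139.3
  [1→2]: (278.6+235.5)/2 × 1 = 257.05
  [2→4]: (235.5+120.3)/2 × 2 = 355.8
  [4→5]: (120.3+84.3)/2 × 1 = 102.3
  [5→8]: (84.3+28.9)/2 × 3 = 169.8
  [8→12]: (28.9+6.9)/2 × 4 = 71.6
  Sum = 1095.85 ng/mL·h
oral tablet tail: 6.9/0.357 = 19.328; AUC_ev,0→∞ = 1095.85 + 19.328 = 1115.178 ng/mL·h
F = (AUC_ev/D_ev)/(AUC_iv/D_iv) = (1115.178/40)/(4226.088/10) = 27.87945/422.6088 = 0.0660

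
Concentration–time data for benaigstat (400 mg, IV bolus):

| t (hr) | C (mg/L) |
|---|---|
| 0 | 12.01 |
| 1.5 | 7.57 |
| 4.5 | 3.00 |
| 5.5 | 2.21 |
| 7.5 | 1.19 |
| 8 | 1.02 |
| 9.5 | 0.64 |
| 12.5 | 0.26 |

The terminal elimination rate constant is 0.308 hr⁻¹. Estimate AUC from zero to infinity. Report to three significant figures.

Trapezoidal AUC_0→12.5:
  [0→1.5]: (12.01+7.57)/2 × 1.5 = 14.685
  [1.5→4.5]: (7.57+3.00)/2 × 3 = 15.855
  [4.5→5.5]: (3.00+2.21)/2 × 1 = 2.605
  [5.5→7.5]: (2.21+1.19)/2 × 2 = 3.4
  [7.5→8]: (1.19+1.02)/2 × 0.5 = 0.5525
  [8→9.5]: (1.02+0.64)/2 × 1.5 = 1.245
  [9.5→12.5]: (0.64+0.26)/2 × 3 = 1.35
  Sum = 39.6925 mg/L·hr
Extrapolated tail: C_last / k_e = 0.26 / 0.308 = 0.844
AUC_0→∞ = 39.6925 + 0.844 = 40.5365 mg/L·hr

AUC = 40.5 mg/L·hr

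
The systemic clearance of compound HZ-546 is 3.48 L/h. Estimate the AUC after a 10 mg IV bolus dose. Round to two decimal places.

AUC_0→∞ = Dose_iv / CL
        = 10 / 3.48 = 2.87356 mg/L·h

AUC = 2.87 mg/L·h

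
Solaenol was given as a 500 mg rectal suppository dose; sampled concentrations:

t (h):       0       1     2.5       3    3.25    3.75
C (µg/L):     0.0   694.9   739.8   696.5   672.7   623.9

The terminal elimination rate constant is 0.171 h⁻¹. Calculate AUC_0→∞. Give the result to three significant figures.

AUC = 5930 µg/L·h

Trapezoidal AUC_0→3.75:
  [0→1]: (0.0+694.9)/2 × 1 = 347.45
  [1→2.5]: (694.9+739.8)/2 × 1.5 = 1076.025
  [2.5→3]: (739.8+696.5)/2 × 0.5 = 359.075
  [3→3.25]: (696.5+672.7)/2 × 0.25 = 171.15
  [3.25→3.75]: (672.7+623.9)/2 × 0.5 = 324.15
  Sum = 2277.85 µg/L·h
Extrapolated tail: C_last / k_e = 623.9 / 0.171 = 3648.538
AUC_0→∞ = 2277.85 + 3648.538 = 5926.388 µg/L·h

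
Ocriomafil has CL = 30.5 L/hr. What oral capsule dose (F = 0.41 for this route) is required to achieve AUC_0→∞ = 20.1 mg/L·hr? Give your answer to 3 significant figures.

Dose = CL × AUC_0→∞ / F
     = 30.5 × 20.1 / 0.41 = 1495.24 mg

Dose = 1500 mg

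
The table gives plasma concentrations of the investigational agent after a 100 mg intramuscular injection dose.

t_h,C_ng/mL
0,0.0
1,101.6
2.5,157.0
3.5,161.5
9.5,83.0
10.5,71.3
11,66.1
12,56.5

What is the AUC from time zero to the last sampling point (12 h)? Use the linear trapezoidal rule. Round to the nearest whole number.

Trapezoidal AUC_0→12:
  [0→1]: (0.0+101.6)/2 × 1 = 50.8
  [1→2.5]: (101.6+157.0)/2 × 1.5 = 193.95
  [2.5→3.5]: (157.0+161.5)/2 × 1 = 159.25
  [3.5→9.5]: (161.5+83.0)/2 × 6 = 733.5
  [9.5→10.5]: (83.0+71.3)/2 × 1 = 77.15
  [10.5→11]: (71.3+66.1)/2 × 0.5 = 34.35
  [11→12]: (66.1+56.5)/2 × 1 = 61.3
  Sum = 1310.3 ng/mL·h

AUC = 1310 ng/mL·h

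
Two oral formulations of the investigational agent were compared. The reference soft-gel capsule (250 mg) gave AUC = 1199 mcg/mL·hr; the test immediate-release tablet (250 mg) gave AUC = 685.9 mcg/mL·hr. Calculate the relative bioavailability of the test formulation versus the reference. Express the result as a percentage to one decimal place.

F_rel = (AUC_test/D_test) / (AUC_ref/D_ref)
      = (685.9/250) / (1199/250)
      = 2.7436 / 4.796 = 0.5721 = 57.21%

F_rel = 57.2%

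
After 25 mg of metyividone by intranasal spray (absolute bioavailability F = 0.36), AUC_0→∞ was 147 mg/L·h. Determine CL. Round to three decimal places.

CL = 0.061 L/h

CL = F × Dose / AUC_0→∞
   = 0.36 × 25 / 147 = 0.0612245 L/h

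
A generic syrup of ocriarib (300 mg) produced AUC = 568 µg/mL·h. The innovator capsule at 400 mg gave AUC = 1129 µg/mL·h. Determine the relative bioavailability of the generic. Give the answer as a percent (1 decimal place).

F_rel = (AUC_test/D_test) / (AUC_ref/D_ref)
      = (568/300) / (1129/400)
      = 1.89333 / 2.8225 = 0.6708 = 67.08%

F_rel = 67.1%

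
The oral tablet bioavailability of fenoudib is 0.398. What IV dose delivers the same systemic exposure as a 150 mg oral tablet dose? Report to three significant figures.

Systemic exposure from an extravascular dose = F × D_ev, so the equivalent IV dose is F × D_ev.
D_iv = F × D_ev = 0.398 × 150 = 59.7 mg

D_iv = 59.7 mg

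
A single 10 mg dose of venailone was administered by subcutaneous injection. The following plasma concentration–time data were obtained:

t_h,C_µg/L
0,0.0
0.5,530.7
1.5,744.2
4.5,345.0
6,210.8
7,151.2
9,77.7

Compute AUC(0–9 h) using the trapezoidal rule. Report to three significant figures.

Trapezoidal AUC_0→9:
  [0→0.5]: (0.0+530.7)/2 × 0.5 = 132.675
  [0.5→1.5]: (530.7+744.2)/2 × 1 = 637.45
  [1.5→4.5]: (744.2+345.0)/2 × 3 = 1633.8
  [4.5→6]: (345.0+210.8)/2 × 1.5 = 416.85
  [6→7]: (210.8+151.2)/2 × 1 = 181.0
  [7→9]: (151.2+77.7)/2 × 2 = 228.9
  Sum = 3230.675 µg/L·h

AUC = 3230 µg/L·h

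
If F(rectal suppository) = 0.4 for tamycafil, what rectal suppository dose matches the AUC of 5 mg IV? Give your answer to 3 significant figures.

D_rectal = 12.5 mg

For equal systemic exposure: F × D_ev = D_iv
D_ev = D_iv / F = 5 / 0.4 = 12.5 mg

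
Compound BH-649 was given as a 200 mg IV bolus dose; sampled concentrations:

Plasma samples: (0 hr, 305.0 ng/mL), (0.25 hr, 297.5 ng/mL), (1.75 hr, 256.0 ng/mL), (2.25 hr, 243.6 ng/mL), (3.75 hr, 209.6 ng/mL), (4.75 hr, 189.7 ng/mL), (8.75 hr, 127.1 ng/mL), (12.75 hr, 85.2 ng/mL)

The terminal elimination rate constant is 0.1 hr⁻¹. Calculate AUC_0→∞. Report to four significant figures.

Trapezoidal AUC_0→12.75:
  [0→0.25]: (305.0+297.5)/2 × 0.25 = 75.3125
  [0.25→1.75]: (297.5+256.0)/2 × 1.5 = 415.125
  [1.75→2.25]: (256.0+243.6)/2 × 0.5 = 124.9
  [2.25→3.75]: (243.6+209.6)/2 × 1.5 = 339.9
  [3.75→4.75]: (209.6+189.7)/2 × 1 = 199.65
  [4.75→8.75]: (189.7+127.1)/2 × 4 = 633.6
  [8.75→12.75]: (127.1+85.2)/2 × 4 = 424.6
  Sum = 2213.0875 ng/mL·hr
Extrapolated tail: C_last / k_e = 85.2 / 0.1 = 852.000
AUC_0→∞ = 2213.0875 + 852.000 = 3065.0875 ng/mL·hr

AUC = 3065 ng/mL·hr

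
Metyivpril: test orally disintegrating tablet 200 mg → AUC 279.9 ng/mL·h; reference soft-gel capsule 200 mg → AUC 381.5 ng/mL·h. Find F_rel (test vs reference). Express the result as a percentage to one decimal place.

F_rel = (AUC_test/D_test) / (AUC_ref/D_ref)
      = (279.9/200) / (381.5/200)
      = 1.3995 / 1.9075 = 0.7337 = 73.37%

F_rel = 73.4%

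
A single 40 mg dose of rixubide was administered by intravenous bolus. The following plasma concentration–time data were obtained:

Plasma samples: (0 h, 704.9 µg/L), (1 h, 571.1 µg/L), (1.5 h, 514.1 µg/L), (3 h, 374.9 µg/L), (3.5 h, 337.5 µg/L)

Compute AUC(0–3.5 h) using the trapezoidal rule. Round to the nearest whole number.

AUC = 1754 µg/L·h

Trapezoidal AUC_0→3.5:
  [0→1]: (704.9+571.1)/2 × 1 = 638.0
  [1→1.5]: (571.1+514.1)/2 × 0.5 = 271.3
  [1.5→3]: (514.1+374.9)/2 × 1.5 = 666.75
  [3→3.5]: (374.9+337.5)/2 × 0.5 = 178.1
  Sum = 1754.15 µg/L·h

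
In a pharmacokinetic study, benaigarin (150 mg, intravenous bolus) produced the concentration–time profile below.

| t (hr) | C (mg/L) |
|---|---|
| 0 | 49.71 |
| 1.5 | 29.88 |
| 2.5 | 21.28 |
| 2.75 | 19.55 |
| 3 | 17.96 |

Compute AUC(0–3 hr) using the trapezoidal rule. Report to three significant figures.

Trapezoidal AUC_0→3:
  [0→1.5]: (49.71+29.88)/2 × 1.5 = 59.6925
  [1.5→2.5]: (29.88+21.28)/2 × 1 = 25.58
  [2.5→2.75]: (21.28+19.55)/2 × 0.25 = 5.10375
  [2.75→3]: (19.55+17.96)/2 × 0.25 = 4.68875
  Sum = 95.065 mg/L·hr

AUC = 95.1 mg/L·hr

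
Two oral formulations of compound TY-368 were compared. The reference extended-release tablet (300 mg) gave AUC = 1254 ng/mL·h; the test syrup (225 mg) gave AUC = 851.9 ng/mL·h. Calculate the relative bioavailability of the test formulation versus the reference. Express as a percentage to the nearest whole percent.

F_rel = (AUC_test/D_test) / (AUC_ref/D_ref)
      = (851.9/225) / (1254/300)
      = 3.78622 / 4.18 = 0.9058 = 90.58%

F_rel = 91%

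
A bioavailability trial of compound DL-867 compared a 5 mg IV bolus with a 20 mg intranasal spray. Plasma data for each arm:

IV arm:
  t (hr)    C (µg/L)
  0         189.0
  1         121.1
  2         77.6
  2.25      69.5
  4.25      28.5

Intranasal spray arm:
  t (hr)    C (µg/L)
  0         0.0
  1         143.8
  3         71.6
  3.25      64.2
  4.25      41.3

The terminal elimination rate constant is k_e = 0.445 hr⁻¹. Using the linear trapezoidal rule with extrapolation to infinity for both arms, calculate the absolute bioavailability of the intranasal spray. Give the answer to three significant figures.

F = 0.259

Trapezoidal AUC_0→4.25 (IV):
  [0→1]: (189.0+121.1)/2 × 1 = 155.05
  [1→2]: (121.1+77.6)/2 × 1 = 99.35
  [2→2.25]: (77.6+69.5)/2 × 0.25 = 18.3875
  [2.25→4.25]: (69.5+28.5)/2 × 2 = 98.0
  Sum = 370.7875 µg/L·hr
IV tail: 28.5/0.445 = 64.045; AUC_iv,0→∞ = 370.7875 + 64.045 = 434.8325 µg/L·hr
Trapezoidal AUC_0→4.25 (intranasal spray):
  [0→1]: (0.0+143.8)/2 × 1 = 71.9
  [1→3]: (143.8+71.6)/2 × 2 = 215.4
  [3→3.25]: (71.6+64.2)/2 × 0.25 = 16.975
  [3.25→4.25]: (64.2+41.3)/2 × 1 = 52.75
  Sum = 357.025 µg/L·hr
intranasal spray tail: 41.3/0.445 = 92.809; AUC_ev,0→∞ = 357.025 + 92.809 = 449.834 µg/L·hr
F = (AUC_ev/D_ev)/(AUC_iv/D_iv) = (449.834/20)/(434.8325/5) = 22.4917/86.9665 = 0.2586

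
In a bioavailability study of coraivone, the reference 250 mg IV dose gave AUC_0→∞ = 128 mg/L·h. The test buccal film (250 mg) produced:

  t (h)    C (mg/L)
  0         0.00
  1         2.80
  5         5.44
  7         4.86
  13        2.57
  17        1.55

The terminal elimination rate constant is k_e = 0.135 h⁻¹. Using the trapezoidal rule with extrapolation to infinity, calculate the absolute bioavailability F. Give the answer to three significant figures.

Trapezoidal AUC_0→17 (buccal film):
  [0→1]: (0.00+2.80)/2 × 1 = 1.4
  [1→5]: (2.80+5.44)/2 × 4 = 16.48
  [5→7]: (5.44+4.86)/2 × 2 = 10.3
  [7→13]: (4.86+2.57)/2 × 6 = 22.29
  [13→17]: (2.57+1.55)/2 × 4 = 8.24
  Sum = 58.71 mg/L·h
Tail: C_last/k_e = 1.55/0.135 = 11.481
AUC_0→∞ (buccal film) = 58.71 + 11.481 = 70.191 mg/L·h
F = (AUC_ev/D_ev)/(AUC_iv/D_iv) = (70.191/250)/(128/250) = 0.280764/0.512 = 0.5484

F = 0.548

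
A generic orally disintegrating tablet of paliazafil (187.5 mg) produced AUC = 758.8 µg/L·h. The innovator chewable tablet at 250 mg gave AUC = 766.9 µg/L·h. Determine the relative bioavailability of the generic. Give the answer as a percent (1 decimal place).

F_rel = 131.9%

F_rel = (AUC_test/D_test) / (AUC_ref/D_ref)
      = (758.8/187.5) / (766.9/250)
      = 4.04693 / 3.0676 = 1.3192 = 131.92%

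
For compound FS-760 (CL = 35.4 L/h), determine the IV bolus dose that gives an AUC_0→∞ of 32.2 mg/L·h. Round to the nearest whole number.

Dose_iv = CL × AUC_0→∞
     = 35.4 × 32.2 = 1139.88 mg

Dose = 1140 mg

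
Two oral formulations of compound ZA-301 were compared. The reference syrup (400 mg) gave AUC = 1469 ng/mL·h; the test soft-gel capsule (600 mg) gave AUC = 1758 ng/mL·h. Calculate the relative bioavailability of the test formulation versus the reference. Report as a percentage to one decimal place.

F_rel = 79.8%

F_rel = (AUC_test/D_test) / (AUC_ref/D_ref)
      = (1758/600) / (1469/400)
      = 2.93 / 3.6725 = 0.7978 = 79.78%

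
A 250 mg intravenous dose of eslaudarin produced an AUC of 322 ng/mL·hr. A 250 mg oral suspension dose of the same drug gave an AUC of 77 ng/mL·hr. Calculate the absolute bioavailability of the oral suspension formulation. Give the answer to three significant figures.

F = 0.239

F = (AUC_ev / D_ev) / (AUC_iv / D_iv)
  = (77/250) / (322/250)
  = 0.308 / 1.288 = 0.2391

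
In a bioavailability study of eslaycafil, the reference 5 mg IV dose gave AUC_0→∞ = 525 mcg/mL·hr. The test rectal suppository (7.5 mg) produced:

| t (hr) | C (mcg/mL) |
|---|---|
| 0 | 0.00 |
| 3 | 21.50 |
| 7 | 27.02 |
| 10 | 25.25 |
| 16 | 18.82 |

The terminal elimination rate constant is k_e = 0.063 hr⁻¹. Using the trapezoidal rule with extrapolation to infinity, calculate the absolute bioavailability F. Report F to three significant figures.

F = 0.811

Trapezoidal AUC_0→16 (rectal suppository):
  [0→3]: (0.00+21.50)/2 × 3 = 32.25
  [3→7]: (21.50+27.02)/2 × 4 = 97.04
  [7→10]: (27.02+25.25)/2 × 3 = 78.405
  [10→16]: (25.25+18.82)/2 × 6 = 132.21
  Sum = 339.905 mcg/mL·hr
Tail: C_last/k_e = 18.82/0.063 = 298.730
AUC_0→∞ (rectal suppository) = 339.905 + 298.730 = 638.635 mcg/mL·hr
F = (AUC_ev/D_ev)/(AUC_iv/D_iv) = (638.635/7.5)/(525/5) = 85.1513/105 = 0.8110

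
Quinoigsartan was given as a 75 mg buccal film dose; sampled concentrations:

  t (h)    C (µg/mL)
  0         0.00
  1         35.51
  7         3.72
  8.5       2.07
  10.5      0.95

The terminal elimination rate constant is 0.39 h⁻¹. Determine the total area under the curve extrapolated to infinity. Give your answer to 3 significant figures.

AUC = 145 µg/mL·h

Trapezoidal AUC_0→10.5:
  [0→1]: (0.00+35.51)/2 × 1 = 17.755
  [1→7]: (35.51+3.72)/2 × 6 = 117.69
  [7→8.5]: (3.72+2.07)/2 × 1.5 = 4.3425
  [8.5→10.5]: (2.07+0.95)/2 × 2 = 3.02
  Sum = 142.8075 µg/mL·h
Extrapolated tail: C_last / k_e = 0.95 / 0.39 = 2.436
AUC_0→∞ = 142.8075 + 2.436 = 145.2435 µg/mL·h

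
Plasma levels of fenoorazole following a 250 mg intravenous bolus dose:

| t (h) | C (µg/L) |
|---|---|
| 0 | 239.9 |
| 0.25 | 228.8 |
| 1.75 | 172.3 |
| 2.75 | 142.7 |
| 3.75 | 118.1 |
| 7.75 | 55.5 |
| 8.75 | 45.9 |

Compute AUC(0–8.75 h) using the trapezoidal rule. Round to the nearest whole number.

AUC = 1045 µg/L·h

Trapezoidal AUC_0→8.75:
  [0→0.25]: (239.9+228.8)/2 × 0.25 = 58.5875
  [0.25→1.75]: (228.8+172.3)/2 × 1.5 = 300.825
  [1.75→2.75]: (172.3+142.7)/2 × 1 = 157.5
  [2.75→3.75]: (142.7+118.1)/2 × 1 = 130.4
  [3.75→7.75]: (118.1+55.5)/2 × 4 = 347.2
  [7.75→8.75]: (55.5+45.9)/2 × 1 = 50.7
  Sum = 1045.2125 µg/L·h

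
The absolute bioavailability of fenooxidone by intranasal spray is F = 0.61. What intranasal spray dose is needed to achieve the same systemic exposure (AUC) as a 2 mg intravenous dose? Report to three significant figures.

D_intranasal = 3.28 mg

For equal systemic exposure: F × D_ev = D_iv
D_ev = D_iv / F = 2 / 0.61 = 3.27869 mg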